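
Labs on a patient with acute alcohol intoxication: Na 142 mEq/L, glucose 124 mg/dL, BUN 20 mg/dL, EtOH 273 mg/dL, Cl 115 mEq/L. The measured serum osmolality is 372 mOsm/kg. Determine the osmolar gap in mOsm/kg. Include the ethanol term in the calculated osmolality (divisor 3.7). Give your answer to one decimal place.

Calculated osmolality = 2·Na + glucose/18 + BUN/2.8 + ethanol/3.7
= 2·142 + 124/18 + 20/2.8 + 273/3.7
= 284 + 6.89 + 7.14 + 73.78
= 371.81 mOsm/kg ≈ 371.8 mOsm/kg
Osmolar gap = measured − calculated = 372 − 371.8 = 0.2 mOsm/kg

0.2 mOsm/kg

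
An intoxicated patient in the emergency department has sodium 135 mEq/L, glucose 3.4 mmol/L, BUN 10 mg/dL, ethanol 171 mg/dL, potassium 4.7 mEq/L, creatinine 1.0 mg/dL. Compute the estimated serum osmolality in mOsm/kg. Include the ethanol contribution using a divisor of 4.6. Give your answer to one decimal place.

Calculated osmolality = 2·Na + glucose + BUN/2.8 + ethanol/4.6
= 2·135 + 3.4 + 10/2.8 + 171/4.6
= 270 + 3.40 + 3.57 + 37.17
= 314.14 mOsm/kg

314.1 mOsm/kg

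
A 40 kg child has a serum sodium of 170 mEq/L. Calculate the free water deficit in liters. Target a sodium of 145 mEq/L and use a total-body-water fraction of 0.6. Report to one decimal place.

4.1 L

TBW = 0.6 · 40 = 24 L
Free water deficit = TBW · (Na/145 − 1)
= 24 · (170/145 − 1)
= 24 · 0.1724
= 4.14 L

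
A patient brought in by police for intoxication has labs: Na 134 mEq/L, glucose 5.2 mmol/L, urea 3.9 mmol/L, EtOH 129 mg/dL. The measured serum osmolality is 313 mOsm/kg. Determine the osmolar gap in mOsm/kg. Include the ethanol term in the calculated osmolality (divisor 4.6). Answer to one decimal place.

7.9 mOsm/kg

Calculated osmolality = 2·Na + glucose + urea + ethanol/4.6
= 2·134 + 5.2 + 3.9 + 129/4.6
= 268 + 5.20 + 3.90 + 28.04
= 305.14 mOsm/kg ≈ 305.1 mOsm/kg
Osmolar gap = measured − calculated = 313 − 305.1 = 7.9 mOsm/kg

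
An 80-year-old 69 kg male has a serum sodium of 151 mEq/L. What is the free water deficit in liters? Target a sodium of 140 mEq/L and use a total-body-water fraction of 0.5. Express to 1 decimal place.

TBW = 0.5 · 69 = 34.5 L
Free water deficit = TBW · (Na/140 − 1)
= 34.5 · (151/140 − 1)
= 34.5 · 0.0786
= 2.71 L

2.7 L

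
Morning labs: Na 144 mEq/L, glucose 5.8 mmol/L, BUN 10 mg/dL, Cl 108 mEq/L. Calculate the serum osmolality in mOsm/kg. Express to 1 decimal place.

297.4 mOsm/kg

Calculated osmolality = 2·Na + glucose + BUN/2.8
= 2·144 + 5.8 + 10/2.8
= 288 + 5.80 + 3.57
= 297.37 mOsm/kg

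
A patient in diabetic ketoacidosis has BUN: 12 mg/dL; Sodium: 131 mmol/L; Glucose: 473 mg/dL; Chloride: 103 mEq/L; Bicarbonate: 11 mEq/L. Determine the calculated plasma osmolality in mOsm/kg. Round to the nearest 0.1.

Calculated osmolality = 2·Na + glucose/18 + BUN/2.8
= 2·131 + 473/18 + 12/2.8
= 262 + 26.28 + 4.29
= 292.57 mOsm/kg

292.6 mOsm/kg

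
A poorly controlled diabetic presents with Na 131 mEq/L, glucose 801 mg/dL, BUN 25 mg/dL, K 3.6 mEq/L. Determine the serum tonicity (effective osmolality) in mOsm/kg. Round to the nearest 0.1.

306.5 mOsm/kg

Effective osmolality excludes urea (freely permeant across cell membranes):
2·Na + glucose/18
= 2·131 + 801/18
= 262 + 44.5
= 306.5 mOsm/kg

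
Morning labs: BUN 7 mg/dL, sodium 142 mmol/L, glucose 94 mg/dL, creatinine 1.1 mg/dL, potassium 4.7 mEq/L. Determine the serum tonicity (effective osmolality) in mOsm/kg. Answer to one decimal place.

Effective osmolality excludes urea (freely permeant across cell membranes):
2·Na + glucose/18
= 2·142 + 94/18
= 284 + 5.22
= 289.22 mOsm/kg

289.2 mOsm/kg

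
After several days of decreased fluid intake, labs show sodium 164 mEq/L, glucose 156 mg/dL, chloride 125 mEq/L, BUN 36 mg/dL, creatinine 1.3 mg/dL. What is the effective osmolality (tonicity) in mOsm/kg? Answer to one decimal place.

Effective osmolality excludes urea (freely permeant across cell membranes):
2·Na + glucose/18
= 2·164 + 156/18
= 328 + 8.67
= 336.67 mOsm/kg

336.7 mOsm/kg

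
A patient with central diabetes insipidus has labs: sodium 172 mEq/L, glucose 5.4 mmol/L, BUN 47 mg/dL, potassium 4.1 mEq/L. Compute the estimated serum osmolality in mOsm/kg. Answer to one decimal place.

366.2 mOsm/kg

Calculated osmolality = 2·Na + glucose + BUN/2.8
= 2·172 + 5.4 + 47/2.8
= 344 + 5.40 + 16.79
= 366.19 mOsm/kg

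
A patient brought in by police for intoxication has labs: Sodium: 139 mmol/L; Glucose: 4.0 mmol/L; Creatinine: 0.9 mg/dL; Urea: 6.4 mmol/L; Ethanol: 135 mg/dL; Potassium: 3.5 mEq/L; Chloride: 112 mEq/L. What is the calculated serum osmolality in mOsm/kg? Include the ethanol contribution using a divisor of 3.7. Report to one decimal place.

Calculated osmolality = 2·Na + glucose + urea + ethanol/3.7
= 2·139 + 4 + 6.4 + 135/3.7
= 278 + 4 + 6.40 + 36.49
= 324.89 mOsm/kg

324.9 mOsm/kg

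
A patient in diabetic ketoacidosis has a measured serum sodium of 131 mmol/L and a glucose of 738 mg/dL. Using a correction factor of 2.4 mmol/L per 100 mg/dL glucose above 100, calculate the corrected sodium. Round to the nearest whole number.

Corrected Na = measured Na + 2.4 · (glucose − 100)/100
= 131 + 2.4 · (738 − 100)/100
= 131 + 15.3
= 146.3 mmol/L

146 mmol/L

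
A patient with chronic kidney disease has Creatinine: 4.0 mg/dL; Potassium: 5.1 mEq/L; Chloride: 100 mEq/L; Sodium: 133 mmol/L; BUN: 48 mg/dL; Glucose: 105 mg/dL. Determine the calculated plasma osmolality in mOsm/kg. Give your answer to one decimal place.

Calculated osmolality = 2·Na + glucose/18 + BUN/2.8
= 2·133 + 105/18 + 48/2.8
= 266 + 5.83 + 17.14
= 288.97 mOsm/kg

289.0 mOsm/kg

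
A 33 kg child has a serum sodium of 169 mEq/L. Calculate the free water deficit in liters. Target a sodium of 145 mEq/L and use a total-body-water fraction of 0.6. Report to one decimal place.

3.3 L

TBW = 0.6 · 33 = 19.8 L
Free water deficit = TBW · (Na/145 − 1)
= 19.8 · (169/145 − 1)
= 19.8 · 0.1655
= 3.28 L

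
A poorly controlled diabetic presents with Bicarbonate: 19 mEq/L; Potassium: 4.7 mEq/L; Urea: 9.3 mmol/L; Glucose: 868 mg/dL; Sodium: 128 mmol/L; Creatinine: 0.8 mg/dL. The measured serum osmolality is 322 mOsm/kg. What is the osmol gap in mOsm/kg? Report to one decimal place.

Calculated osmolality = 2·Na + glucose/18 + urea
= 2·128 + 868/18 + 9.3
= 256 + 48.22 + 9.30
= 313.52 mOsm/kg ≈ 313.5 mOsm/kg
Osmolar gap = measured − calculated = 322 − 313.5 = 8.5 mOsm/kg

8.5 mOsm/kg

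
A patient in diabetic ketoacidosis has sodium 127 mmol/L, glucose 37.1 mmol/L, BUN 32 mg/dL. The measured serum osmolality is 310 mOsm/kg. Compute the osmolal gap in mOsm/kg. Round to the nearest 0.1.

7.5 mOsm/kg

Calculated osmolality = 2·Na + glucose + BUN/2.8
= 2·127 + 37.1 + 32/2.8
= 254 + 37.10 + 11.43
= 302.53 mOsm/kg ≈ 302.5 mOsm/kg
Osmolar gap = measured − calculated = 310 − 302.5 = 7.5 mOsm/kg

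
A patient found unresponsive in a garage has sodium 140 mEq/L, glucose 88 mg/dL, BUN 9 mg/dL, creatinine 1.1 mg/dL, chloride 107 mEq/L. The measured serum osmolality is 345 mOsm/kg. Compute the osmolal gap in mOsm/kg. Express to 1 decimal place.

Calculated osmolality = 2·Na + glucose/18 + BUN/2.8
= 2·140 + 88/18 + 9/2.8
= 280 + 4.89 + 3.21
= 288.1 mOsm/kg ≈ 288.1 mOsm/kg
Osmolar gap = measured − calculated = 345 − 288.1 = 56.9 mOsm/kg

56.9 mOsm/kg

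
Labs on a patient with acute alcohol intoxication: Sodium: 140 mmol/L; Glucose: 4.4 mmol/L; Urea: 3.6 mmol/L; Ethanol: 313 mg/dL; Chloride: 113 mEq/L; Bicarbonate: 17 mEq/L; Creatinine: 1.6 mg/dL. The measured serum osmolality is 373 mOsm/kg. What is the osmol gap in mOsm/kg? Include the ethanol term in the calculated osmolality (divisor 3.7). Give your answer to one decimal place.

Calculated osmolality = 2·Na + glucose + urea + ethanol/3.7
= 2·140 + 4.4 + 3.6 + 313/3.7
= 280 + 4.40 + 3.60 + 84.59
= 372.59 mOsm/kg ≈ 372.6 mOsm/kg
Osmolar gap = measured − calculated = 373 − 372.6 = 0.4 mOsm/kg

0.4 mOsm/kg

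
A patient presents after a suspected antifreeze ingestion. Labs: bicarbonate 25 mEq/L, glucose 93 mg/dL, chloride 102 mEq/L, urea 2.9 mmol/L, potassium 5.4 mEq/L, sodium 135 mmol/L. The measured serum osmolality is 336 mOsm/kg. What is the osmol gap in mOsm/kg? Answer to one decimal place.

57.9 mOsm/kg

Calculated osmolality = 2·Na + glucose/18 + urea
= 2·135 + 93/18 + 2.9
= 270 + 5.17 + 2.90
= 278.07 mOsm/kg ≈ 278.1 mOsm/kg
Osmolar gap = measured − calculated = 336 − 278.1 = 57.9 mOsm/kg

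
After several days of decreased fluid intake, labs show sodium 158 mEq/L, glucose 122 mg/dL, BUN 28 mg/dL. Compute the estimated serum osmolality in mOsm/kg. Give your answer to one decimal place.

332.8 mOsm/kg

Calculated osmolality = 2·Na + glucose/18 + BUN/2.8
= 2·158 + 122/18 + 28/2.8
= 316 + 6.78 + 10
= 332.78 mOsm/kg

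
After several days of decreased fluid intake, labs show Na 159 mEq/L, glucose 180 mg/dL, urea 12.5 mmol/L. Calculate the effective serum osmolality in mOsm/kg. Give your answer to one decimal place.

Effective osmolality excludes urea (freely permeant across cell membranes):
2·Na + glucose/18
= 2·159 + 180/18
= 318 + 10
= 328 mOsm/kg

328.0 mOsm/kg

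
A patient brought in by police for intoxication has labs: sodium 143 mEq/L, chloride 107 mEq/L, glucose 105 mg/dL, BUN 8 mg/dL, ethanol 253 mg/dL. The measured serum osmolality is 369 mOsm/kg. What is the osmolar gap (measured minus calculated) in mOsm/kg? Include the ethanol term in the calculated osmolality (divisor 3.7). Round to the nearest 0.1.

5.9 mOsm/kg

Calculated osmolality = 2·Na + glucose/18 + BUN/2.8 + ethanol/3.7
= 2·143 + 105/18 + 8/2.8 + 253/3.7
= 286 + 5.83 + 2.86 + 68.38
= 363.07 mOsm/kg ≈ 363.1 mOsm/kg
Osmolar gap = measured − calculated = 369 − 363.1 = 5.9 mOsm/kg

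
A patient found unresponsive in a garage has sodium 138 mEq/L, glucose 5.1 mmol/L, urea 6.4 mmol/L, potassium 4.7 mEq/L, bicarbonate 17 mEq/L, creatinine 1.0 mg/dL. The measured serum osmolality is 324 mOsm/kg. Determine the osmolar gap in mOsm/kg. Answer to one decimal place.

Calculated osmolality = 2·Na + glucose + urea
= 2·138 + 5.1 + 6.4
= 276 + 5.10 + 6.40
= 287.5 mOsm/kg ≈ 287.5 mOsm/kg
Osmolar gap = measured − calculated = 324 − 287.5 = 36.5 mOsm/kg

36.5 mOsm/kg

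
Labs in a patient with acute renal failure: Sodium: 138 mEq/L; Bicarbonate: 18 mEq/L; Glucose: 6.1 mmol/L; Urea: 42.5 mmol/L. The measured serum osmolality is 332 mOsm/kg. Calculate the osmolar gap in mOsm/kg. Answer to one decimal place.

7.4 mOsm/kg

Calculated osmolality = 2·Na + glucose + urea
= 2·138 + 6.1 + 42.5
= 276 + 6.10 + 42.50
= 324.6 mOsm/kg ≈ 324.6 mOsm/kg
Osmolar gap = measured − calculated = 332 − 324.6 = 7.4 mOsm/kg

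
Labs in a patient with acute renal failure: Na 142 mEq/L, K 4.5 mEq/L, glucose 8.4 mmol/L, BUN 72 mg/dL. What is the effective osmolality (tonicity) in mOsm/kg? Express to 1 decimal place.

292.4 mOsm/kg

Effective osmolality excludes urea (freely permeant across cell membranes):
2·Na + glucose
= 2·142 + 8.4
= 284 + 8.4
= 292.4 mOsm/kg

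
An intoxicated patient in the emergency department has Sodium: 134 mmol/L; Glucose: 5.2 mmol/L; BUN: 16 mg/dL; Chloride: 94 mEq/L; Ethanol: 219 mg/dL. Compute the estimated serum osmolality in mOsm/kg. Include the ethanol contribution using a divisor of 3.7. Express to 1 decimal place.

338.1 mOsm/kg

Calculated osmolality = 2·Na + glucose + BUN/2.8 + ethanol/3.7
= 2·134 + 5.2 + 16/2.8 + 219/3.7
= 268 + 5.20 + 5.71 + 59.19
= 338.1 mOsm/kg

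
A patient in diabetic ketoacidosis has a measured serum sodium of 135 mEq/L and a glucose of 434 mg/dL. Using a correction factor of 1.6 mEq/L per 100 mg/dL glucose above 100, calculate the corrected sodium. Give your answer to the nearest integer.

140 mEq/L

Corrected Na = measured Na + 1.6 · (glucose − 100)/100
= 135 + 1.6 · (434 − 100)/100
= 135 + 5.3
= 140.3 mEq/L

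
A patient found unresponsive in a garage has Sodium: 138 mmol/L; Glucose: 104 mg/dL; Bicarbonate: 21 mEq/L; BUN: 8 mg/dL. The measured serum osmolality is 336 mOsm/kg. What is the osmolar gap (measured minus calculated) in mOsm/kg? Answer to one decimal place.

Calculated osmolality = 2·Na + glucose/18 + BUN/2.8
= 2·138 + 104/18 + 8/2.8
= 276 + 5.78 + 2.86
= 284.64 mOsm/kg ≈ 284.6 mOsm/kg
Osmolar gap = measured − calculated = 336 − 284.6 = 51.4 mOsm/kg

51.4 mOsm/kg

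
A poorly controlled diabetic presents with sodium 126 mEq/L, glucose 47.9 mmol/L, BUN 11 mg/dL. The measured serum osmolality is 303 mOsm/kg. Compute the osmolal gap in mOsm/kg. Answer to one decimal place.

-0.8 mOsm/kg

Calculated osmolality = 2·Na + glucose + BUN/2.8
= 2·126 + 47.9 + 11/2.8
= 252 + 47.90 + 3.93
= 303.83 mOsm/kg ≈ 303.8 mOsm/kg
Osmolar gap = measured − calculated = 303 − 303.8 = -0.8 mOsm/kg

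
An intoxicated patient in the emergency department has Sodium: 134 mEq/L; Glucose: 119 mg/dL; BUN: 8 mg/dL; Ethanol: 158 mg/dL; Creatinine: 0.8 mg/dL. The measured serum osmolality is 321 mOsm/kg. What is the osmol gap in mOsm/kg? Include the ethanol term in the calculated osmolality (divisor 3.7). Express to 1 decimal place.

0.8 mOsm/kg

Calculated osmolality = 2·Na + glucose/18 + BUN/2.8 + ethanol/3.7
= 2·134 + 119/18 + 8/2.8 + 158/3.7
= 268 + 6.61 + 2.86 + 42.70
= 320.17 mOsm/kg ≈ 320.2 mOsm/kg
Osmolar gap = measured − calculated = 321 − 320.2 = 0.8 mOsm/kg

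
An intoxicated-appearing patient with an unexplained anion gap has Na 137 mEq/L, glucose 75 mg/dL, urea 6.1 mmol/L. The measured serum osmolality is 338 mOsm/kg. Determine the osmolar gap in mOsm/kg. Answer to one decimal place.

53.7 mOsm/kg

Calculated osmolality = 2·Na + glucose/18 + urea
= 2·137 + 75/18 + 6.1
= 274 + 4.17 + 6.10
= 284.27 mOsm/kg ≈ 284.3 mOsm/kg
Osmolar gap = measured − calculated = 338 − 284.3 = 53.7 mOsm/kg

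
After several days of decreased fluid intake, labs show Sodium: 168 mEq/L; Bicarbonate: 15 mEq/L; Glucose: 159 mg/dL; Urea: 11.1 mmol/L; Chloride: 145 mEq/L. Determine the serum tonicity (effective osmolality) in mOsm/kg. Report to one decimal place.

Effective osmolality excludes urea (freely permeant across cell membranes):
2·Na + glucose/18
= 2·168 + 159/18
= 336 + 8.83
= 344.83 mOsm/kg

344.8 mOsm/kg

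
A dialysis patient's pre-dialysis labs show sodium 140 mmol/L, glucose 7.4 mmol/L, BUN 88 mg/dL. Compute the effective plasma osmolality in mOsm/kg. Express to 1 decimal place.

Effective osmolality excludes urea (freely permeant across cell membranes):
2·Na + glucose
= 2·140 + 7.4
= 280 + 7.4
= 287.4 mOsm/kg

287.4 mOsm/kg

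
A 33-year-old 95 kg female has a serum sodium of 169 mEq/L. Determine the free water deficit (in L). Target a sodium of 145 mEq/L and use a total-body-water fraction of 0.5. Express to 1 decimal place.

7.9 L

TBW = 0.5 · 95 = 47.5 L
Free water deficit = TBW · (Na/145 − 1)
= 47.5 · (169/145 − 1)
= 47.5 · 0.1655
= 7.86 L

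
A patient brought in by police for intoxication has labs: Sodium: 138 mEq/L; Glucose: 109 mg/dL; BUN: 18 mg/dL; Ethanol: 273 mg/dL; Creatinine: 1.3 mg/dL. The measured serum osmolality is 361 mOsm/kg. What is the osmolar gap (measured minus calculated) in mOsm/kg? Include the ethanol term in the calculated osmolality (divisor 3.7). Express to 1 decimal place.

-1.3 mOsm/kg

Calculated osmolality = 2·Na + glucose/18 + BUN/2.8 + ethanol/3.7
= 2·138 + 109/18 + 18/2.8 + 273/3.7
= 276 + 6.06 + 6.43 + 73.78
= 362.27 mOsm/kg ≈ 362.3 mOsm/kg
Osmolar gap = measured − calculated = 361 − 362.3 = -1.3 mOsm/kg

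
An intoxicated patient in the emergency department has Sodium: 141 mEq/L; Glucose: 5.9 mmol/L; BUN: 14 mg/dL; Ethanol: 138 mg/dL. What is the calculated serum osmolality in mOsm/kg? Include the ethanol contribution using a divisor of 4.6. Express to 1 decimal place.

322.9 mOsm/kg

Calculated osmolality = 2·Na + glucose + BUN/2.8 + ethanol/4.6
= 2·141 + 5.9 + 14/2.8 + 138/4.6
= 282 + 5.90 + 5 + 30
= 322.9 mOsm/kg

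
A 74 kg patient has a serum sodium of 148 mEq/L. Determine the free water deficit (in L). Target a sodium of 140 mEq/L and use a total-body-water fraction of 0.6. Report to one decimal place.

2.5 L

TBW = 0.6 · 74 = 44.4 L
Free water deficit = TBW · (Na/140 − 1)
= 44.4 · (148/140 − 1)
= 44.4 · 0.0571
= 2.54 L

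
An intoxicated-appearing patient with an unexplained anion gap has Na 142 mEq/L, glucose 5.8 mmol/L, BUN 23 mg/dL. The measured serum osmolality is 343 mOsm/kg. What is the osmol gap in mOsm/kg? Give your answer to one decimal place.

Calculated osmolality = 2·Na + glucose + BUN/2.8
= 2·142 + 5.8 + 23/2.8
= 284 + 5.80 + 8.21
= 298.01 mOsm/kg ≈ 298.0 mOsm/kg
Osmolar gap = measured − calculated = 343 − 298.0 = 45.0 mOsm/kg

45.0 mOsm/kg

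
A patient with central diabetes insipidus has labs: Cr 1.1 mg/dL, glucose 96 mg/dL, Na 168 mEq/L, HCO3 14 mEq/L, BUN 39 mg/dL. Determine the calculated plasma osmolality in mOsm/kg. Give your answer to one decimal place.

355.3 mOsm/kg

Calculated osmolality = 2·Na + glucose/18 + BUN/2.8
= 2·168 + 96/18 + 39/2.8
= 336 + 5.33 + 13.93
= 355.26 mOsm/kg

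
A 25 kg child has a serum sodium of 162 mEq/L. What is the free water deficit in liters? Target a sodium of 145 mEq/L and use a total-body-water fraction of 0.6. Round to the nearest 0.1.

1.8 L

TBW = 0.6 · 25 = 15 L
Free water deficit = TBW · (Na/145 − 1)
= 15 · (162/145 − 1)
= 15 · 0.1172
= 1.76 L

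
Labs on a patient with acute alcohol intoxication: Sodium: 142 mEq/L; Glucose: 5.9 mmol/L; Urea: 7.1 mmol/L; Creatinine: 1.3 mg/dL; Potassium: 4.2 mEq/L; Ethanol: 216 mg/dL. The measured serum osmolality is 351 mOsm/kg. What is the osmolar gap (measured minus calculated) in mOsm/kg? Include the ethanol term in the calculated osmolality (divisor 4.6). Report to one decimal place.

Calculated osmolality = 2·Na + glucose + urea + ethanol/4.6
= 2·142 + 5.9 + 7.1 + 216/4.6
= 284 + 5.90 + 7.10 + 46.96
= 343.96 mOsm/kg ≈ 344.0 mOsm/kg
Osmolar gap = measured − calculated = 351 − 344.0 = 7.0 mOsm/kg

7.0 mOsm/kg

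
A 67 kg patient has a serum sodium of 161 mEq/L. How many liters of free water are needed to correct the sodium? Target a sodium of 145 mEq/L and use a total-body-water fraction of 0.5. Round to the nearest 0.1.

3.7 L

TBW = 0.5 · 67 = 33.5 L
Free water deficit = TBW · (Na/145 − 1)
= 33.5 · (161/145 − 1)
= 33.5 · 0.1103
= 3.7 L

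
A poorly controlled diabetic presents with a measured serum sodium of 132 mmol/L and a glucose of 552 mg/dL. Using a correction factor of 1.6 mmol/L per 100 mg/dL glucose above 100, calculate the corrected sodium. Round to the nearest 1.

Corrected Na = measured Na + 1.6 · (glucose − 100)/100
= 132 + 1.6 · (552 − 100)/100
= 132 + 7.2
= 139.2 mmol/L

139 mmol/L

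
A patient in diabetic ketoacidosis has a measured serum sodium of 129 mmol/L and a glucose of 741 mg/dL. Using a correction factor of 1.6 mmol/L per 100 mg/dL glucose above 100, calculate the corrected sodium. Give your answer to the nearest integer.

139 mmol/L

Corrected Na = measured Na + 1.6 · (glucose − 100)/100
= 129 + 1.6 · (741 − 100)/100
= 129 + 10.3
= 139.3 mmol/L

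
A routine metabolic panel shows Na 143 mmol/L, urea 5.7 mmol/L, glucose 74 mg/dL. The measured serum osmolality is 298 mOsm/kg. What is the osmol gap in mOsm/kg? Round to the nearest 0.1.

2.2 mOsm/kg

Calculated osmolality = 2·Na + glucose/18 + urea
= 2·143 + 74/18 + 5.7
= 286 + 4.11 + 5.70
= 295.81 mOsm/kg ≈ 295.8 mOsm/kg
Osmolar gap = measured − calculated = 298 − 295.8 = 2.2 mOsm/kg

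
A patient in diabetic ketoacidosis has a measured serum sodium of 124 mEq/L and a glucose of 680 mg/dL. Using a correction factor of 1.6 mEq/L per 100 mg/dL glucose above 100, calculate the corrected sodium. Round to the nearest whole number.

133 mEq/L

Corrected Na = measured Na + 1.6 · (glucose − 100)/100
= 124 + 1.6 · (680 − 100)/100
= 124 + 9.3
= 133.3 mEq/L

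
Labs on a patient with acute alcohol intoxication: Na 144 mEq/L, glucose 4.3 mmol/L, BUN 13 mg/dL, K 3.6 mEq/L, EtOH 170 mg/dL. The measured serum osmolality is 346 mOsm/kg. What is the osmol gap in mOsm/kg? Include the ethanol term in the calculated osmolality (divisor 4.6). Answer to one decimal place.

12.1 mOsm/kg

Calculated osmolality = 2·Na + glucose + BUN/2.8 + ethanol/4.6
= 2·144 + 4.3 + 13/2.8 + 170/4.6
= 288 + 4.30 + 4.64 + 36.96
= 333.9 mOsm/kg ≈ 333.9 mOsm/kg
Osmolar gap = measured − calculated = 346 − 333.9 = 12.1 mOsm/kg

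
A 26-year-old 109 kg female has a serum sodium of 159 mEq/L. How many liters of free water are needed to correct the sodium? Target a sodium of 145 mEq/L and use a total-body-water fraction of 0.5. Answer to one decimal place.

5.3 L

TBW = 0.5 · 109 = 54.5 L
Free water deficit = TBW · (Na/145 − 1)
= 54.5 · (159/145 − 1)
= 54.5 · 0.0966
= 5.26 L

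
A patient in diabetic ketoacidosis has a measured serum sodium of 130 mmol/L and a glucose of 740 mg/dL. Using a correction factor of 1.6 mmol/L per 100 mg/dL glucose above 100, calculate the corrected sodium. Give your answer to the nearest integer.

Corrected Na = measured Na + 1.6 · (glucose − 100)/100
= 130 + 1.6 · (740 − 100)/100
= 130 + 10.2
= 140.2 mmol/L

140 mmol/L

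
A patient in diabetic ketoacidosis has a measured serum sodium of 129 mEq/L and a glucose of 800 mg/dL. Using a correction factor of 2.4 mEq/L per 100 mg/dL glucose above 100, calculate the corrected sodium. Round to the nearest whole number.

Corrected Na = measured Na + 2.4 · (glucose − 100)/100
= 129 + 2.4 · (800 − 100)/100
= 129 + 16.8
= 145.8 mEq/L

146 mEq/L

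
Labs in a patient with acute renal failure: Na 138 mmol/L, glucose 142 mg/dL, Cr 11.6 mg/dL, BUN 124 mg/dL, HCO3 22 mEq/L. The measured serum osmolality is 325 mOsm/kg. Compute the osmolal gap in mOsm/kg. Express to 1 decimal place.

Calculated osmolality = 2·Na + glucose/18 + BUN/2.8
= 2·138 + 142/18 + 124/2.8
= 276 + 7.89 + 44.29
= 328.18 mOsm/kg ≈ 328.2 mOsm/kg
Osmolar gap = measured − calculated = 325 − 328.2 = -3.2 mOsm/kg

-3.2 mOsm/kg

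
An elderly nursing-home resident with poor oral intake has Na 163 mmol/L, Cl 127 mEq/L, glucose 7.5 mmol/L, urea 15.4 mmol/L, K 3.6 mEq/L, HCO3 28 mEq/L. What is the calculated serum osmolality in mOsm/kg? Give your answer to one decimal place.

348.9 mOsm/kg

Calculated osmolality = 2·Na + glucose + urea
= 2·163 + 7.5 + 15.4
= 326 + 7.50 + 15.40
= 348.9 mOsm/kg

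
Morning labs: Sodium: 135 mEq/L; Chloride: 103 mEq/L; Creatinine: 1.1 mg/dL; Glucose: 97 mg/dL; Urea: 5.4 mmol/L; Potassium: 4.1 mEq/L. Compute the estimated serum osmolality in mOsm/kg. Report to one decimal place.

Calculated osmolality = 2·Na + glucose/18 + urea
= 2·135 + 97/18 + 5.4
= 270 + 5.39 + 5.40
= 280.79 mOsm/kg

280.8 mOsm/kg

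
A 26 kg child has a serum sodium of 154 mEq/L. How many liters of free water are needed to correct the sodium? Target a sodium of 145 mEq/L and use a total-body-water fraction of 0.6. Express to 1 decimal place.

TBW = 0.6 · 26 = 15.6 L
Free water deficit = TBW · (Na/145 − 1)
= 15.6 · (154/145 − 1)
= 15.6 · 0.0621
= 0.97 L

1.0 L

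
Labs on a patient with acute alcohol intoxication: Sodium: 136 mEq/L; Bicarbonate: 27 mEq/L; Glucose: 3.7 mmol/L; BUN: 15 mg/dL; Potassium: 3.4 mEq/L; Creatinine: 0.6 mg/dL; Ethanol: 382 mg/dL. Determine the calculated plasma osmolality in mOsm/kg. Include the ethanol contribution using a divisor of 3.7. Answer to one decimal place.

384.3 mOsm/kg

Calculated osmolality = 2·Na + glucose + BUN/2.8 + ethanol/3.7
= 2·136 + 3.7 + 15/2.8 + 382/3.7
= 272 + 3.70 + 5.36 + 103.24
= 384.3 mOsm/kg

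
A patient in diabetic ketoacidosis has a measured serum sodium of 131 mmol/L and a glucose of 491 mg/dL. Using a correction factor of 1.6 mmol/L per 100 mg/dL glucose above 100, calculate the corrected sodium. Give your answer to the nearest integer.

137 mmol/L

Corrected Na = measured Na + 1.6 · (glucose − 100)/100
= 131 + 1.6 · (491 − 100)/100
= 131 + 6.3
= 137.3 mmol/L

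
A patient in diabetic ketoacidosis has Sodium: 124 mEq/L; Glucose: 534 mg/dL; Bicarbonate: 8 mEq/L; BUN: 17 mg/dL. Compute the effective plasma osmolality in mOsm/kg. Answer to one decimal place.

277.7 mOsm/kg

Effective osmolality excludes urea (freely permeant across cell membranes):
2·Na + glucose/18
= 2·124 + 534/18
= 248 + 29.67
= 277.67 mOsm/kg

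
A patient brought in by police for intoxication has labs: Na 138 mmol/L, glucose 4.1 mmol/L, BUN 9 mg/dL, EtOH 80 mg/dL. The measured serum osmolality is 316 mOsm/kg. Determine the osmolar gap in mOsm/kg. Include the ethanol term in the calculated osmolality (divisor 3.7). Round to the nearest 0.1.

11.1 mOsm/kg

Calculated osmolality = 2·Na + glucose + BUN/2.8 + ethanol/3.7
= 2·138 + 4.1 + 9/2.8 + 80/3.7
= 276 + 4.10 + 3.21 + 21.62
= 304.93 mOsm/kg ≈ 304.9 mOsm/kg
Osmolar gap = measured − calculated = 316 − 304.9 = 11.1 mOsm/kg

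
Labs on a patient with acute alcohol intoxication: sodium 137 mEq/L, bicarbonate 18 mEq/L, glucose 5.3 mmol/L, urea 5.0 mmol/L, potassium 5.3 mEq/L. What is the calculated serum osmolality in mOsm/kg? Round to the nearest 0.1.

284.3 mOsm/kg

Calculated osmolality = 2·Na + glucose + urea
= 2·137 + 5.3 + 5
= 274 + 5.30 + 5
= 284.3 mOsm/kg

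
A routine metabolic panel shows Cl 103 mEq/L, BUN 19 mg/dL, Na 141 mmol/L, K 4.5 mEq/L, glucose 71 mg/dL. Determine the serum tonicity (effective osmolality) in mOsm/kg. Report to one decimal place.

285.9 mOsm/kg

Effective osmolality excludes urea (freely permeant across cell membranes):
2·Na + glucose/18
= 2·141 + 71/18
= 282 + 3.94
= 285.94 mOsm/kg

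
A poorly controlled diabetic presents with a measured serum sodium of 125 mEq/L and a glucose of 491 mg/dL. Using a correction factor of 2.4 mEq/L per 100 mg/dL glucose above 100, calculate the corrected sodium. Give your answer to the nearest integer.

134 mEq/L

Corrected Na = measured Na + 2.4 · (glucose − 100)/100
= 125 + 2.4 · (491 − 100)/100
= 125 + 9.4
= 134.4 mEq/L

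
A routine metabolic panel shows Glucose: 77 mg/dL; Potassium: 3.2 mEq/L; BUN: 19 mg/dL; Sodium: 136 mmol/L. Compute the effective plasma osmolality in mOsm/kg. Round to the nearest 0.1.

Effective osmolality excludes urea (freely permeant across cell membranes):
2·Na + glucose/18
= 2·136 + 77/18
= 272 + 4.28
= 276.28 mOsm/kg

276.3 mOsm/kg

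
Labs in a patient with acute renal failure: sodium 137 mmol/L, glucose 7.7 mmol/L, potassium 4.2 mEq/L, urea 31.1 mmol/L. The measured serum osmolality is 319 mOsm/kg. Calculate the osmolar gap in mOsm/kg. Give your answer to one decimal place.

Calculated osmolality = 2·Na + glucose + urea
= 2·137 + 7.7 + 31.1
= 274 + 7.70 + 31.10
= 312.8 mOsm/kg ≈ 312.8 mOsm/kg
Osmolar gap = measured − calculated = 319 − 312.8 = 6.2 mOsm/kg

6.2 mOsm/kg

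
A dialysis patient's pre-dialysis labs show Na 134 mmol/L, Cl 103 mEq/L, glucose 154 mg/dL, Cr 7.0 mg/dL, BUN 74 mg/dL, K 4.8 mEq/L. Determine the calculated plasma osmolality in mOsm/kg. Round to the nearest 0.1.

Calculated osmolality = 2·Na + glucose/18 + BUN/2.8
= 2·134 + 154/18 + 74/2.8
= 268 + 8.56 + 26.43
= 302.99 mOsm/kg

303.0 mOsm/kg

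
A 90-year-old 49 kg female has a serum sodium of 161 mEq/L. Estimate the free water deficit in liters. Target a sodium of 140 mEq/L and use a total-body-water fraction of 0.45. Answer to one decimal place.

3.3 L

TBW = 0.45 · 49 = 22.05 L
Free water deficit = TBW · (Na/140 − 1)
= 22.05 · (161/140 − 1)
= 22.05 · 0.15
= 3.31 L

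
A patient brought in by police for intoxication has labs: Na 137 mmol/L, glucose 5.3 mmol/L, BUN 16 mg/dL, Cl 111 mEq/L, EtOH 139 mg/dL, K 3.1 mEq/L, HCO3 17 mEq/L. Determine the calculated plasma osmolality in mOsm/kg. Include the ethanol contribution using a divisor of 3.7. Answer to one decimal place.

322.6 mOsm/kg

Calculated osmolality = 2·Na + glucose + BUN/2.8 + ethanol/3.7
= 2·137 + 5.3 + 16/2.8 + 139/3.7
= 274 + 5.30 + 5.71 + 37.57
= 322.58 mOsm/kg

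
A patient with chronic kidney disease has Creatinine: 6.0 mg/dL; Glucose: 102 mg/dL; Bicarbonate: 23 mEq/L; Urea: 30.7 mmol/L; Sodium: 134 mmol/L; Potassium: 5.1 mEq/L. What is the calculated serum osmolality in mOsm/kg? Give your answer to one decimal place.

Calculated osmolality = 2·Na + glucose/18 + urea
= 2·134 + 102/18 + 30.7
= 268 + 5.67 + 30.70
= 304.37 mOsm/kg

304.4 mOsm/kg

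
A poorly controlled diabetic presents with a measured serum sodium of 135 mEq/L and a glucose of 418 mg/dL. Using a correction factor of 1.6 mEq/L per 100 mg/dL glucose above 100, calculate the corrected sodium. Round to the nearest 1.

140 mEq/L

Corrected Na = measured Na + 1.6 · (glucose − 100)/100
= 135 + 1.6 · (418 − 100)/100
= 135 + 5.1
= 140.1 mEq/L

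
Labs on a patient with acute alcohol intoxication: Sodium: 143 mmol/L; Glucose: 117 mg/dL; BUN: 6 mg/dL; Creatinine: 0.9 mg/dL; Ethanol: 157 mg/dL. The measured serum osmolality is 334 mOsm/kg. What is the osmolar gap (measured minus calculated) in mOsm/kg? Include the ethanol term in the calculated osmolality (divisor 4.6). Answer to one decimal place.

Calculated osmolality = 2·Na + glucose/18 + BUN/2.8 + ethanol/4.6
= 2·143 + 117/18 + 6/2.8 + 157/4.6
= 286 + 6.50 + 2.14 + 34.13
= 328.77 mOsm/kg ≈ 328.8 mOsm/kg
Osmolar gap = measured − calculated = 334 − 328.8 = 5.2 mOsm/kg

5.2 mOsm/kg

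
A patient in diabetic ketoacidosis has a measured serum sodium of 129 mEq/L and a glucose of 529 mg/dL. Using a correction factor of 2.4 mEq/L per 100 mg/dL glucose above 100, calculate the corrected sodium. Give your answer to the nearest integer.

139 mEq/L

Corrected Na = measured Na + 2.4 · (glucose − 100)/100
= 129 + 2.4 · (529 − 100)/100
= 129 + 10.3
= 139.3 mEq/L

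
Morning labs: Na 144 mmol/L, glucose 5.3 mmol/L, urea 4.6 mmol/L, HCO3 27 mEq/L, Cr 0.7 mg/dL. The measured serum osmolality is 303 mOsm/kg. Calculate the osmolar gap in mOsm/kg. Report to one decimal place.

5.1 mOsm/kg

Calculated osmolality = 2·Na + glucose + urea
= 2·144 + 5.3 + 4.6
= 288 + 5.30 + 4.60
= 297.9 mOsm/kg ≈ 297.9 mOsm/kg
Osmolar gap = measured − calculated = 303 − 297.9 = 5.1 mOsm/kg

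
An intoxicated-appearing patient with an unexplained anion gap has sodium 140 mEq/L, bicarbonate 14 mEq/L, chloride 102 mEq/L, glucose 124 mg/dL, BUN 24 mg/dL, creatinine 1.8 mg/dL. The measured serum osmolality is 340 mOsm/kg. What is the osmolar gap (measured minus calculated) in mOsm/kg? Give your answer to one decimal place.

Calculated osmolality = 2·Na + glucose/18 + BUN/2.8
= 2·140 + 124/18 + 24/2.8
= 280 + 6.89 + 8.57
= 295.46 mOsm/kg ≈ 295.5 mOsm/kg
Osmolar gap = measured − calculated = 340 − 295.5 = 44.5 mOsm/kg

44.5 mOsm/kg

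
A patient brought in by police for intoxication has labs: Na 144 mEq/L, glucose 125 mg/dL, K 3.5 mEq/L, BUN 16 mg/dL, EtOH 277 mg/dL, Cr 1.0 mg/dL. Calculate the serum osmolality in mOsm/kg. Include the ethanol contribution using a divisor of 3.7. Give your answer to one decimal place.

375.5 mOsm/kg

Calculated osmolality = 2·Na + glucose/18 + BUN/2.8 + ethanol/3.7
= 2·144 + 125/18 + 16/2.8 + 277/3.7
= 288 + 6.94 + 5.71 + 74.86
= 375.51 mOsm/kg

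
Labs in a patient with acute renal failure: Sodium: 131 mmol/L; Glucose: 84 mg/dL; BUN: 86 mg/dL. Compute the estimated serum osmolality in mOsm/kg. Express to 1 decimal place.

Calculated osmolality = 2·Na + glucose/18 + BUN/2.8
= 2·131 + 84/18 + 86/2.8
= 262 + 4.67 + 30.71
= 297.38 mOsm/kg

297.4 mOsm/kg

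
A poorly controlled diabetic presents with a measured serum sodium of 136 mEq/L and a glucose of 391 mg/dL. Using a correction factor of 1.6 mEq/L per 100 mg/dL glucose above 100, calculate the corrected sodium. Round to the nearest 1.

Corrected Na = measured Na + 1.6 · (glucose − 100)/100
= 136 + 1.6 · (391 − 100)/100
= 136 + 4.7
= 140.7 mEq/L

141 mEq/L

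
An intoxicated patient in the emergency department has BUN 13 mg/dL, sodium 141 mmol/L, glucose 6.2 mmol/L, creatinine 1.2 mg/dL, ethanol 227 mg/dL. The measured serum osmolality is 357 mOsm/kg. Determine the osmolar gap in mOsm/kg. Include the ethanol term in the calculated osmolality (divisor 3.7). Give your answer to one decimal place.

2.8 mOsm/kg

Calculated osmolality = 2·Na + glucose + BUN/2.8 + ethanol/3.7
= 2·141 + 6.2 + 13/2.8 + 227/3.7
= 282 + 6.20 + 4.64 + 61.35
= 354.19 mOsm/kg ≈ 354.2 mOsm/kg
Osmolar gap = measured − calculated = 357 − 354.2 = 2.8 mOsm/kg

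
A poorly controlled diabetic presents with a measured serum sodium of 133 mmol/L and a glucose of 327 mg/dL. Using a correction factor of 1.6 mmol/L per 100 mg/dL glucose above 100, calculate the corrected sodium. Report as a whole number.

137 mmol/L

Corrected Na = measured Na + 1.6 · (glucose − 100)/100
= 133 + 1.6 · (327 − 100)/100
= 133 + 3.6
= 136.6 mmol/L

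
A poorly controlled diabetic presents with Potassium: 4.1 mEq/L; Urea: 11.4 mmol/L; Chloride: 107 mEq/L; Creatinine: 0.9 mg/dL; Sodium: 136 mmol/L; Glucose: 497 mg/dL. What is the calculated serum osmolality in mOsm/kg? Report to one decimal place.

311.0 mOsm/kg

Calculated osmolality = 2·Na + glucose/18 + urea
= 2·136 + 497/18 + 11.4
= 272 + 27.61 + 11.40
= 311.01 mOsm/kg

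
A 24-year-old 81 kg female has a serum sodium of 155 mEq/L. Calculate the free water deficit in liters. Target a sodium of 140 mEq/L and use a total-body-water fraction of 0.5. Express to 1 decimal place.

4.3 L

TBW = 0.5 · 81 = 40.5 L
Free water deficit = TBW · (Na/140 − 1)
= 40.5 · (155/140 − 1)
= 40.5 · 0.1071
= 4.34 L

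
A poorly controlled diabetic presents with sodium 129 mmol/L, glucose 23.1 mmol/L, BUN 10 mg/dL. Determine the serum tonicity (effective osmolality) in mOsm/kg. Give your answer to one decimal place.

281.1 mOsm/kg

Effective osmolality excludes urea (freely permeant across cell membranes):
2·Na + glucose
= 2·129 + 23.1
= 258 + 23.1
= 281.1 mOsm/kg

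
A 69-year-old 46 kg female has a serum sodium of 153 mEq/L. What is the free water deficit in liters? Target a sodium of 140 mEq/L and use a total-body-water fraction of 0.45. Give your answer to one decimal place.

1.9 L

TBW = 0.45 · 46 = 20.7 L
Free water deficit = TBW · (Na/140 − 1)
= 20.7 · (153/140 − 1)
= 20.7 · 0.0929
= 1.92 L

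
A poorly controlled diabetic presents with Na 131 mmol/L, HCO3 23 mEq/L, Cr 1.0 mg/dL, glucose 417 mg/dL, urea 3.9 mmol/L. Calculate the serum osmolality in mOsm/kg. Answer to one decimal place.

Calculated osmolality = 2·Na + glucose/18 + urea
= 2·131 + 417/18 + 3.9
= 262 + 23.17 + 3.90
= 289.07 mOsm/kg

289.1 mOsm/kg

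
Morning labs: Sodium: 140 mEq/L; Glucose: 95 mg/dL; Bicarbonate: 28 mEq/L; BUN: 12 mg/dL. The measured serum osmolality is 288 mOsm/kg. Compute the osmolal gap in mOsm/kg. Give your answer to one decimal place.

Calculated osmolality = 2·Na + glucose/18 + BUN/2.8
= 2·140 + 95/18 + 12/2.8
= 280 + 5.28 + 4.29
= 289.57 mOsm/kg ≈ 289.6 mOsm/kg
Osmolar gap = measured − calculated = 288 − 289.6 = -1.6 mOsm/kg

-1.6 mOsm/kg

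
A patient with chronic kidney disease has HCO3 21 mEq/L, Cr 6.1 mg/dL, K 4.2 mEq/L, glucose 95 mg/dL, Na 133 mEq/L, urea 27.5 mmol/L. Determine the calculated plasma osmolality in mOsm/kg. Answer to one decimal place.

Calculated osmolality = 2·Na + glucose/18 + urea
= 2·133 + 95/18 + 27.5
= 266 + 5.28 + 27.50
= 298.78 mOsm/kg

298.8 mOsm/kg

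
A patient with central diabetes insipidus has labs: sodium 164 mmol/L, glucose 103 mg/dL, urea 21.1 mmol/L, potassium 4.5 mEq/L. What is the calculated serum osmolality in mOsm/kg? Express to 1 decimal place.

354.8 mOsm/kg

Calculated osmolality = 2·Na + glucose/18 + urea
= 2·164 + 103/18 + 21.1
= 328 + 5.72 + 21.10
= 354.82 mOsm/kg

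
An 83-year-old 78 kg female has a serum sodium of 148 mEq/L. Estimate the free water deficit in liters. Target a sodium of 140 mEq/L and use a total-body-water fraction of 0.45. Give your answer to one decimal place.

TBW = 0.45 · 78 = 35.1 L
Free water deficit = TBW · (Na/140 − 1)
= 35.1 · (148/140 − 1)
= 35.1 · 0.0571
= 2 L

2.0 L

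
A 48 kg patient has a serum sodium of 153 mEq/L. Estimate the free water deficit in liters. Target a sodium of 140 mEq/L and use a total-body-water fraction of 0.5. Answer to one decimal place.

2.2 L

TBW = 0.5 · 48 = 24 L
Free water deficit = TBW · (Na/140 − 1)
= 24 · (153/140 − 1)
= 24 · 0.0929
= 2.23 L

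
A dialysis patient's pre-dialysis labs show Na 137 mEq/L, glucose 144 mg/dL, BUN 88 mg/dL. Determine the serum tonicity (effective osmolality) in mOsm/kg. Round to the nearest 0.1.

282.0 mOsm/kg

Effective osmolality excludes urea (freely permeant across cell membranes):
2·Na + glucose/18
= 2·137 + 144/18
= 274 + 8
= 282 mOsm/kg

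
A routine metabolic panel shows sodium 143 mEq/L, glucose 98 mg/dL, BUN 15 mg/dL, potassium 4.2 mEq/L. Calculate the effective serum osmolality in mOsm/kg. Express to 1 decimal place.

Effective osmolality excludes urea (freely permeant across cell membranes):
2·Na + glucose/18
= 2·143 + 98/18
= 286 + 5.44
= 291.44 mOsm/kg

291.4 mOsm/kg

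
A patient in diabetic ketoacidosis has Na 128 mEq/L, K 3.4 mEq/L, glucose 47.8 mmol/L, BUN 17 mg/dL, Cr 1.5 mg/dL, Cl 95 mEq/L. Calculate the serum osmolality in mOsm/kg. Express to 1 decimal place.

Calculated osmolality = 2·Na + glucose + BUN/2.8
= 2·128 + 47.8 + 17/2.8
= 256 + 47.80 + 6.07
= 309.87 mOsm/kg

309.9 mOsm/kg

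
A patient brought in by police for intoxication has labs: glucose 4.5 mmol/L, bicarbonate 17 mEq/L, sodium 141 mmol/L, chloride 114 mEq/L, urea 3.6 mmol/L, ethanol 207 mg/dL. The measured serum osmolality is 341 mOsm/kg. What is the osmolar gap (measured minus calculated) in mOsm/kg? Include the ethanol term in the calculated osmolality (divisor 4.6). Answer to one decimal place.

Calculated osmolality = 2·Na + glucose + urea + ethanol/4.6
= 2·141 + 4.5 + 3.6 + 207/4.6
= 282 + 4.50 + 3.60 + 45
= 335.1 mOsm/kg ≈ 335.1 mOsm/kg
Osmolar gap = measured − calculated = 341 − 335.1 = 5.9 mOsm/kg

5.9 mOsm/kg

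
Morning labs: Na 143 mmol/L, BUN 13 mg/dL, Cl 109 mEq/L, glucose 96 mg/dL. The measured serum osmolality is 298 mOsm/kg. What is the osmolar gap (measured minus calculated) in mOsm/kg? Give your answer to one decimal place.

2.0 mOsm/kg

Calculated osmolality = 2·Na + glucose/18 + BUN/2.8
= 2·143 + 96/18 + 13/2.8
= 286 + 5.33 + 4.64
= 295.97 mOsm/kg ≈ 296.0 mOsm/kg
Osmolar gap = measured − calculated = 298 − 296.0 = 2.0 mOsm/kg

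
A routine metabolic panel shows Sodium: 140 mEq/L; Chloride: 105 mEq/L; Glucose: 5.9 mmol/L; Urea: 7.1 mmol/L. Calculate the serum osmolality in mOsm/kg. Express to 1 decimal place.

293.0 mOsm/kg

Calculated osmolality = 2·Na + glucose + urea
= 2·140 + 5.9 + 7.1
= 280 + 5.90 + 7.10
= 293 mOsm/kg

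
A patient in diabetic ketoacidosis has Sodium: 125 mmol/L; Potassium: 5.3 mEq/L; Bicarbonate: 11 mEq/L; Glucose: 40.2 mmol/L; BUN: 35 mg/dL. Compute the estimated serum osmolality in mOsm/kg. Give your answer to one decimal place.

302.7 mOsm/kg

Calculated osmolality = 2·Na + glucose + BUN/2.8
= 2·125 + 40.2 + 35/2.8
= 250 + 40.20 + 12.50
= 302.7 mOsm/kg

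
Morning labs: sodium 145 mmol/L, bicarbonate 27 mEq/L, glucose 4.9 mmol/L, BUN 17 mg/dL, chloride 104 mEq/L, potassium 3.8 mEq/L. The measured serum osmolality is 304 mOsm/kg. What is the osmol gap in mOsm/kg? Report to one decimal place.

3.0 mOsm/kg

Calculated osmolality = 2·Na + glucose + BUN/2.8
= 2·145 + 4.9 + 17/2.8
= 290 + 4.90 + 6.07
= 300.97 mOsm/kg ≈ 301.0 mOsm/kg
Osmolar gap = measured − calculated = 304 − 301.0 = 3.0 mOsm/kg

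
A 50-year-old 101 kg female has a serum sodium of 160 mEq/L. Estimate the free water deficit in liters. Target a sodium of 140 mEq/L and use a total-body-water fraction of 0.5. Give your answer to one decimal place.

TBW = 0.5 · 101 = 50.5 L
Free water deficit = TBW · (Na/140 − 1)
= 50.5 · (160/140 − 1)
= 50.5 · 0.1429
= 7.22 L

7.2 L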